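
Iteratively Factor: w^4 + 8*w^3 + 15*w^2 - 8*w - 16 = (w + 1)*(w^3 + 7*w^2 + 8*w - 16) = (w - 1)*(w + 1)*(w^2 + 8*w + 16) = (w - 1)*(w + 1)*(w + 4)*(w + 4)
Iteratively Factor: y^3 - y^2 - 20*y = (y)*(y^2 - y - 20) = y*(y - 5)*(y + 4)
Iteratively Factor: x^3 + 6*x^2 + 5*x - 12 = (x + 3)*(x^2 + 3*x - 4) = (x + 3)*(x + 4)*(x - 1)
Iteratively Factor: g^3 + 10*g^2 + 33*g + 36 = (g + 3)*(g^2 + 7*g + 12) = (g + 3)^2*(g + 4)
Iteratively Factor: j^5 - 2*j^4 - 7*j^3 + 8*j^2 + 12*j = (j - 2)*(j^4 - 7*j^2 - 6*j) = j*(j - 2)*(j^3 - 7*j - 6) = j*(j - 2)*(j + 2)*(j^2 - 2*j - 3) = j*(j - 3)*(j - 2)*(j + 2)*(j + 1)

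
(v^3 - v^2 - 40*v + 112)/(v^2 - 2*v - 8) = (v^2 + 3*v - 28)/(v + 2)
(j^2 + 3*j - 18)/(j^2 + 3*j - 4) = (j^2 + 3*j - 18)/(j^2 + 3*j - 4)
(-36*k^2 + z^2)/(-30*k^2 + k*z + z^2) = (-6*k + z)/(-5*k + z)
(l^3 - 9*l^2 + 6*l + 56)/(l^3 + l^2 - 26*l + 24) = (l^2 - 5*l - 14)/(l^2 + 5*l - 6)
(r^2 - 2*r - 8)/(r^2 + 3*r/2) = 2*(r^2 - 2*r - 8)/(r*(2*r + 3))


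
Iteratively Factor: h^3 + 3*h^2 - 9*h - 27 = (h - 3)*(h^2 + 6*h + 9) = (h - 3)*(h + 3)*(h + 3)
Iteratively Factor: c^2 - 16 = (c - 4)*(c + 4)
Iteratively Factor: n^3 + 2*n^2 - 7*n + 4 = (n + 4)*(n^2 - 2*n + 1) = (n - 1)*(n + 4)*(n - 1)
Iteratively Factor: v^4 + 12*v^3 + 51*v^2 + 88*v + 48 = (v + 1)*(v^3 + 11*v^2 + 40*v + 48) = (v + 1)*(v + 4)*(v^2 + 7*v + 12) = (v + 1)*(v + 3)*(v + 4)*(v + 4)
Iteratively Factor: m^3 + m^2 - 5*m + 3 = (m - 1)*(m^2 + 2*m - 3) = (m - 1)*(m + 3)*(m - 1)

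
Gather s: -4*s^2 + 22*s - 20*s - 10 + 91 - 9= -4*s^2 + 2*s + 72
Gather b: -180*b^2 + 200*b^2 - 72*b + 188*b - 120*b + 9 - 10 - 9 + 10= 20*b^2 - 4*b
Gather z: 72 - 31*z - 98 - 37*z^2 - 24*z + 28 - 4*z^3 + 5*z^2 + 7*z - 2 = -4*z^3 - 32*z^2 - 48*z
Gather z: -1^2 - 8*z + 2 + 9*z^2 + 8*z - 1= 9*z^2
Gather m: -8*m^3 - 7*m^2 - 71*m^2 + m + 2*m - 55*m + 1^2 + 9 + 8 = -8*m^3 - 78*m^2 - 52*m + 18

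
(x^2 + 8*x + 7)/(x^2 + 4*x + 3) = (x + 7)/(x + 3)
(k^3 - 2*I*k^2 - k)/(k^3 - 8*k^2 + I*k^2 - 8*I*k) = (k^2 - 2*I*k - 1)/(k^2 + k*(-8 + I) - 8*I)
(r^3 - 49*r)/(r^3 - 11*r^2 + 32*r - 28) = r*(r + 7)/(r^2 - 4*r + 4)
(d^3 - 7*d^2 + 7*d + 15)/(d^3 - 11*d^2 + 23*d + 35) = (d - 3)/(d - 7)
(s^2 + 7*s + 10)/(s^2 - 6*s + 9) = (s^2 + 7*s + 10)/(s^2 - 6*s + 9)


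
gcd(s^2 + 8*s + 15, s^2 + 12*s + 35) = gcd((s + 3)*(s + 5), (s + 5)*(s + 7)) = s + 5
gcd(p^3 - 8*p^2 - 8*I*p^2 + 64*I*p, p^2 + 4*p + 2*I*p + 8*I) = 1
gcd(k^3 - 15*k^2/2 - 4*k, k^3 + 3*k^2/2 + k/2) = k^2 + k/2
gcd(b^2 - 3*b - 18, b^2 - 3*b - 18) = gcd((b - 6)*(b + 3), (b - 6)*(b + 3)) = b^2 - 3*b - 18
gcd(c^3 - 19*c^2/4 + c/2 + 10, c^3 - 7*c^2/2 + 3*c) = c - 2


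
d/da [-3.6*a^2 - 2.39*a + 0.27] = -7.2*a - 2.39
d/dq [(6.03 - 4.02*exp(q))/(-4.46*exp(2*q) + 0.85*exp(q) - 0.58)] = (-17.9292*exp(2*q) + 53.7876*exp(q) - 2.7939)*exp(q)/(19.8916*exp(4*q) - 7.582*exp(3*q) + 5.8961*exp(2*q) - 0.986*exp(q) + 0.3364)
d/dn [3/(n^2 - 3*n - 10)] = 3*(3 - 2*n)/(-n^2 + 3*n + 10)^2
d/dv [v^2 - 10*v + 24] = 2*v - 10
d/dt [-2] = 0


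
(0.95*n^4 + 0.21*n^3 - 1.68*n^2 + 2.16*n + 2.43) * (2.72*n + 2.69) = 2.584*n^5 + 3.1267*n^4 - 4.0047*n^3 + 1.356*n^2 + 12.42*n + 6.5367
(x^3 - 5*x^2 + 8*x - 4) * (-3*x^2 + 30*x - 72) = -3*x^5 + 45*x^4 - 246*x^3 + 612*x^2 - 696*x + 288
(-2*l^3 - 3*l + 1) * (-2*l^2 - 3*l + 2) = 4*l^5 + 6*l^4 + 2*l^3 + 7*l^2 - 9*l + 2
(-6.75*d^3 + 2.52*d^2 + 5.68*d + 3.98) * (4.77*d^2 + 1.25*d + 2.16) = -32.1975*d^5 + 3.5829*d^4 + 15.6636*d^3 + 31.5278*d^2 + 17.2438*d + 8.5968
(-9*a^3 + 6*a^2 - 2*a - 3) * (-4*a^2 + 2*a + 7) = 36*a^5 - 42*a^4 - 43*a^3 + 50*a^2 - 20*a - 21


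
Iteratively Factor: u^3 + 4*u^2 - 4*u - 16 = (u + 2)*(u^2 + 2*u - 8) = (u + 2)*(u + 4)*(u - 2)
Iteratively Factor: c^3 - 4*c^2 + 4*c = (c - 2)*(c^2 - 2*c) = (c - 2)^2*(c)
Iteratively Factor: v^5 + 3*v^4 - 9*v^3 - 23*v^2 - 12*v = (v)*(v^4 + 3*v^3 - 9*v^2 - 23*v - 12) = v*(v + 4)*(v^3 - v^2 - 5*v - 3) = v*(v + 1)*(v + 4)*(v^2 - 2*v - 3) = v*(v + 1)^2*(v + 4)*(v - 3)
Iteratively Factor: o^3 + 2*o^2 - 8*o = (o + 4)*(o^2 - 2*o) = (o - 2)*(o + 4)*(o)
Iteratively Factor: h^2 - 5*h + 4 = (h - 1)*(h - 4)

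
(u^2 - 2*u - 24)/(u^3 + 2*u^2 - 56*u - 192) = (u - 6)/(u^2 - 2*u - 48)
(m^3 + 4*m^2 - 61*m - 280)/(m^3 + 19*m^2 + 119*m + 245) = (m - 8)/(m + 7)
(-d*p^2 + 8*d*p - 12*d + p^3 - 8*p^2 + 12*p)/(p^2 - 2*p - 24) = (-d*p + 2*d + p^2 - 2*p)/(p + 4)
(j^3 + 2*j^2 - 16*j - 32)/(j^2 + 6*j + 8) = j - 4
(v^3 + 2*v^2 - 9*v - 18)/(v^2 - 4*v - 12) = (v^2 - 9)/(v - 6)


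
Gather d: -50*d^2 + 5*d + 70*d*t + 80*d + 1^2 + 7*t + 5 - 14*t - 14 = -50*d^2 + d*(70*t + 85) - 7*t - 8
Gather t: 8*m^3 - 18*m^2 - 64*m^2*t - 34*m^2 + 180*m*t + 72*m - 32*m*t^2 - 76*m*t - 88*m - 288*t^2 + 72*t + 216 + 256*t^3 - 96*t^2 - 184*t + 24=8*m^3 - 52*m^2 - 16*m + 256*t^3 + t^2*(-32*m - 384) + t*(-64*m^2 + 104*m - 112) + 240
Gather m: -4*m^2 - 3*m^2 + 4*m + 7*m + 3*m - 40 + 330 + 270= -7*m^2 + 14*m + 560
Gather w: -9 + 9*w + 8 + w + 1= 10*w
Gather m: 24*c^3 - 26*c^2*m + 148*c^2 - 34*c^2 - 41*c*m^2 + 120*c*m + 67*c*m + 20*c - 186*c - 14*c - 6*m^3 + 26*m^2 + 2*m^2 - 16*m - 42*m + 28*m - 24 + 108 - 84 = 24*c^3 + 114*c^2 - 180*c - 6*m^3 + m^2*(28 - 41*c) + m*(-26*c^2 + 187*c - 30)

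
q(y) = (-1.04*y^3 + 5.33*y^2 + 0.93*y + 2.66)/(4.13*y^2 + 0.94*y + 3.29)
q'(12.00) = -0.25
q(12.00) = -1.67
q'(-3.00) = -0.29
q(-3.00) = 2.02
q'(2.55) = -0.23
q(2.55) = 0.69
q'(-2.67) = -0.31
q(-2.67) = 1.92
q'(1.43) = -0.13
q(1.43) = 0.91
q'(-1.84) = -0.38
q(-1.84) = 1.64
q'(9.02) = -0.25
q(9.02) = -0.92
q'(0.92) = 0.01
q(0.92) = 0.94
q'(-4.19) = -0.27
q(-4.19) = 2.35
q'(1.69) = -0.17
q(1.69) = 0.87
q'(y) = (-8.26*y - 0.94)*(-1.04*y^3 + 5.33*y^2 + 0.93*y + 2.66)/(4.13*y^2 + 0.94*y + 3.29)^2 + (-3.12*y^2 + 10.66*y + 0.93)/(4.13*y^2 + 0.94*y + 3.29) = (-4.2952*y^4 - 1.9552*y^3 - 9.0955*y^2 + 13.0998*y + 0.5593)/(17.0569*y^4 + 7.7644*y^3 + 28.059*y^2 + 6.1852*y + 10.8241)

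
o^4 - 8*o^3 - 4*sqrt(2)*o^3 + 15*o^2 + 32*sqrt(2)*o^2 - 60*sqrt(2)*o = o*(o - 5)*(o - 3)*(o - 4*sqrt(2))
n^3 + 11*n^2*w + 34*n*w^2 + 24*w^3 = (n + w)*(n + 4*w)*(n + 6*w)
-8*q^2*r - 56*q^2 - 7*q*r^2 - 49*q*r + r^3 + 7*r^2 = (-8*q + r)*(q + r)*(r + 7)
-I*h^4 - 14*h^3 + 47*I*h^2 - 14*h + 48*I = (h - 8*I)*(h - 6*I)*(h - I)*(-I*h + 1)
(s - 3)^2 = s^2 - 6*s + 9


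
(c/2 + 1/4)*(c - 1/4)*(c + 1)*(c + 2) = c^4/2 + 13*c^3/8 + 21*c^2/16 + c/16 - 1/8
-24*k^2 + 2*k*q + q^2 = (-4*k + q)*(6*k + q)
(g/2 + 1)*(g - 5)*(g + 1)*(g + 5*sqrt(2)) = g^4/2 - g^3 + 5*sqrt(2)*g^3/2 - 5*sqrt(2)*g^2 - 13*g^2/2 - 65*sqrt(2)*g/2 - 5*g - 25*sqrt(2)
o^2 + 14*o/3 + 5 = (o + 5/3)*(o + 3)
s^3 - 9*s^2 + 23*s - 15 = (s - 5)*(s - 3)*(s - 1)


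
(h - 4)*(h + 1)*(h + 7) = h^3 + 4*h^2 - 25*h - 28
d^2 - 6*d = d*(d - 6)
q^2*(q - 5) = q^3 - 5*q^2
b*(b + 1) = b^2 + b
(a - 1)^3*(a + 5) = a^4 + 2*a^3 - 12*a^2 + 14*a - 5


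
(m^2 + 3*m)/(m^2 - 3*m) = (m + 3)/(m - 3)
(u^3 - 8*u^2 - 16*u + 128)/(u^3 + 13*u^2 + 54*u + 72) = (u^2 - 12*u + 32)/(u^2 + 9*u + 18)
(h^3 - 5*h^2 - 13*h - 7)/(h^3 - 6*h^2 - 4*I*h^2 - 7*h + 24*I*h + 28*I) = (h + 1)/(h - 4*I)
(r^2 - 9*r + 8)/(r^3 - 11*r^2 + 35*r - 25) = (r - 8)/(r^2 - 10*r + 25)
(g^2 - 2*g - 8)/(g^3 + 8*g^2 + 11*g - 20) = (g^2 - 2*g - 8)/(g^3 + 8*g^2 + 11*g - 20)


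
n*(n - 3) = n^2 - 3*n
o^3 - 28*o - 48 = (o - 6)*(o + 2)*(o + 4)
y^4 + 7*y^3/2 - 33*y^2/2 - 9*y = y*(y - 3)*(y + 1/2)*(y + 6)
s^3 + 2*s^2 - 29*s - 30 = (s - 5)*(s + 1)*(s + 6)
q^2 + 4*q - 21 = (q - 3)*(q + 7)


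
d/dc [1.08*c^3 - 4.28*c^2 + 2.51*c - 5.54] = 3.24*c^2 - 8.56*c + 2.51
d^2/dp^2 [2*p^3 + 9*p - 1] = 12*p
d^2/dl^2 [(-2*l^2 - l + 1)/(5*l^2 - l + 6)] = 2*(-35*l^3 + 255*l^2 + 75*l - 107)/(125*l^6 - 75*l^5 + 465*l^4 - 181*l^3 + 558*l^2 - 108*l + 216)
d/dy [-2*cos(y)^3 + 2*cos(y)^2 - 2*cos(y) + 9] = 2*(3*cos(y)^2 - 2*cos(y) + 1)*sin(y)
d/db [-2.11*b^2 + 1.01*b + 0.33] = 1.01 - 4.22*b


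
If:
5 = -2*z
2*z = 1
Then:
No Solution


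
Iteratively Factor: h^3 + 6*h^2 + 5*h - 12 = (h - 1)*(h^2 + 7*h + 12) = (h - 1)*(h + 4)*(h + 3)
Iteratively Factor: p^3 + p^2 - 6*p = (p)*(p^2 + p - 6) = p*(p - 2)*(p + 3)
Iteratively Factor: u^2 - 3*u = (u)*(u - 3)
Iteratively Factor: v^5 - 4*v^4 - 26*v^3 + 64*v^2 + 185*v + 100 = (v + 1)*(v^4 - 5*v^3 - 21*v^2 + 85*v + 100) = (v + 1)*(v + 4)*(v^3 - 9*v^2 + 15*v + 25) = (v - 5)*(v + 1)*(v + 4)*(v^2 - 4*v - 5) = (v - 5)*(v + 1)^2*(v + 4)*(v - 5)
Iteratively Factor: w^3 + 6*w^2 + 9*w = (w)*(w^2 + 6*w + 9) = w*(w + 3)*(w + 3)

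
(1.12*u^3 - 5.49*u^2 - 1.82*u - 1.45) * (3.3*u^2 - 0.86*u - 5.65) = 3.696*u^5 - 19.0802*u^4 - 7.6126*u^3 + 27.7987*u^2 + 11.53*u + 8.1925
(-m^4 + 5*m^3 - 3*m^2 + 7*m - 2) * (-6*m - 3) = 6*m^5 - 27*m^4 + 3*m^3 - 33*m^2 - 9*m + 6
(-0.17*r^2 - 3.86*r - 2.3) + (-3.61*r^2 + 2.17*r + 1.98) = -3.78*r^2 - 1.69*r - 0.32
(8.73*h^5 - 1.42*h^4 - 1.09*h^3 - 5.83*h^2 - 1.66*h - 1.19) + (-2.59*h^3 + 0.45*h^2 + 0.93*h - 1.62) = 8.73*h^5 - 1.42*h^4 - 3.68*h^3 - 5.38*h^2 - 0.73*h - 2.81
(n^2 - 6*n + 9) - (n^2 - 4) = 13 - 6*n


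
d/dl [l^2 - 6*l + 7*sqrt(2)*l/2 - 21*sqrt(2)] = 2*l - 6 + 7*sqrt(2)/2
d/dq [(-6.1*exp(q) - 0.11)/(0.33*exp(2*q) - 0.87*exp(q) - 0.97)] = (2.013*exp(2*q) + 0.0726000000000004*exp(q) + 5.8213)*exp(q)/(0.1089*exp(4*q) - 0.5742*exp(3*q) + 0.1167*exp(2*q) + 1.6878*exp(q) + 0.9409)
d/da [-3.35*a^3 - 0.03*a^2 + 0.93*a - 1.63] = -10.05*a^2 - 0.06*a + 0.93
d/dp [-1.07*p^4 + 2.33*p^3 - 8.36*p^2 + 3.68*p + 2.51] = -4.28*p^3 + 6.99*p^2 - 16.72*p + 3.68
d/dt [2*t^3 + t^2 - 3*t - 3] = 6*t^2 + 2*t - 3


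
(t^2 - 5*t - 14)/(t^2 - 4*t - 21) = (t + 2)/(t + 3)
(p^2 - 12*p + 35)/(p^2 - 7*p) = (p - 5)/p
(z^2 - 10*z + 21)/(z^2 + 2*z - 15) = (z - 7)/(z + 5)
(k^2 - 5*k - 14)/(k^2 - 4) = (k - 7)/(k - 2)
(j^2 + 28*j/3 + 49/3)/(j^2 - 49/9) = 3*(j + 7)/(3*j - 7)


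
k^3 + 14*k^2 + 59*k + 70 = (k + 2)*(k + 5)*(k + 7)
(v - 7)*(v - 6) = v^2 - 13*v + 42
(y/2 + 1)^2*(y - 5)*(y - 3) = y^4/4 - y^3 - 13*y^2/4 + 7*y + 15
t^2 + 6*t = t*(t + 6)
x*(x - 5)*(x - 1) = x^3 - 6*x^2 + 5*x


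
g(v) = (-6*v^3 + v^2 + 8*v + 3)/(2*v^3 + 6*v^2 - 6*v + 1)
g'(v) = (-18*v^2 + 2*v + 8)/(2*v^3 + 6*v^2 - 6*v + 1) + (-6*v^2 - 12*v + 6)*(-6*v^3 + v^2 + 8*v + 3)/(2*v^3 + 6*v^2 - 6*v + 1)^2 = 2*(-19*v^4 + 20*v^3 - 45*v^2 - 17*v + 13)/(4*v^6 + 24*v^5 + 12*v^4 - 68*v^3 + 48*v^2 - 12*v + 1)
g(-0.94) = 0.13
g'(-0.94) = -0.80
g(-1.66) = 1.09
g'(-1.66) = -1.89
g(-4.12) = -33.05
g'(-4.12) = -99.82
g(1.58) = -0.38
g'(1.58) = -1.60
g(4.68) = -1.79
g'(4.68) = -0.17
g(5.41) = -1.90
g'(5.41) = -0.14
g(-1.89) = 1.58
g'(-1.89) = -2.40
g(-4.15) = -30.33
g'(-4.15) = -82.51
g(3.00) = -1.38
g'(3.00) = -0.35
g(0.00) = 3.00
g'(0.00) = 26.00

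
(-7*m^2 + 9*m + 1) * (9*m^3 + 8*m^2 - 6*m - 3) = -63*m^5 + 25*m^4 + 123*m^3 - 25*m^2 - 33*m - 3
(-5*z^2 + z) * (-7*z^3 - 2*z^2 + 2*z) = 35*z^5 + 3*z^4 - 12*z^3 + 2*z^2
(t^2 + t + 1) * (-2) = -2*t^2 - 2*t - 2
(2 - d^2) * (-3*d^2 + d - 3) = 3*d^4 - d^3 - 3*d^2 + 2*d - 6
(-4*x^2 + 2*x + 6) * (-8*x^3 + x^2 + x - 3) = 32*x^5 - 20*x^4 - 50*x^3 + 20*x^2 - 18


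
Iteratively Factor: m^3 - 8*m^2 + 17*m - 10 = (m - 2)*(m^2 - 6*m + 5) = (m - 2)*(m - 1)*(m - 5)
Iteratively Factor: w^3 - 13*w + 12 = (w - 1)*(w^2 + w - 12) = (w - 3)*(w - 1)*(w + 4)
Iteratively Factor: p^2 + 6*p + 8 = (p + 4)*(p + 2)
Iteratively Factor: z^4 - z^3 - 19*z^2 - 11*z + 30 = (z + 2)*(z^3 - 3*z^2 - 13*z + 15) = (z - 5)*(z + 2)*(z^2 + 2*z - 3) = (z - 5)*(z + 2)*(z + 3)*(z - 1)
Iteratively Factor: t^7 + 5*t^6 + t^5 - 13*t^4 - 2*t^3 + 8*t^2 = (t)*(t^6 + 5*t^5 + t^4 - 13*t^3 - 2*t^2 + 8*t) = t*(t - 1)*(t^5 + 6*t^4 + 7*t^3 - 6*t^2 - 8*t) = t*(t - 1)*(t + 1)*(t^4 + 5*t^3 + 2*t^2 - 8*t) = t*(t - 1)*(t + 1)*(t + 2)*(t^3 + 3*t^2 - 4*t) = t*(t - 1)^2*(t + 1)*(t + 2)*(t^2 + 4*t) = t*(t - 1)^2*(t + 1)*(t + 2)*(t + 4)*(t)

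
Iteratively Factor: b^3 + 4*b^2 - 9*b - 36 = (b + 3)*(b^2 + b - 12) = (b - 3)*(b + 3)*(b + 4)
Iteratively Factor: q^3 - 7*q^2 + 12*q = (q - 4)*(q^2 - 3*q) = q*(q - 4)*(q - 3)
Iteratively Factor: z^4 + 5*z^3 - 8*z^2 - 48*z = (z)*(z^3 + 5*z^2 - 8*z - 48) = z*(z + 4)*(z^2 + z - 12) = z*(z - 3)*(z + 4)*(z + 4)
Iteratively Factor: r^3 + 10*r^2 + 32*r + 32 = (r + 4)*(r^2 + 6*r + 8) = (r + 2)*(r + 4)*(r + 4)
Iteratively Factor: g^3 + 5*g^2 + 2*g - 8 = (g - 1)*(g^2 + 6*g + 8) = (g - 1)*(g + 4)*(g + 2)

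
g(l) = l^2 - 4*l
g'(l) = 2*l - 4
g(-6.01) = 60.16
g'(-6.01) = -16.02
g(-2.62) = 17.34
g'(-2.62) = -9.24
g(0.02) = -0.08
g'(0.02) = -3.96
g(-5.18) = 47.55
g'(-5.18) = -14.36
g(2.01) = -4.00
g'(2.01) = 0.02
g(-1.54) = 8.53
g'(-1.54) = -7.08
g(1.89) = -3.99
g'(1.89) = -0.22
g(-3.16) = 22.63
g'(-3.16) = -10.32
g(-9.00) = 117.00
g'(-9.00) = -22.00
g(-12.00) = 192.00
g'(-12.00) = -28.00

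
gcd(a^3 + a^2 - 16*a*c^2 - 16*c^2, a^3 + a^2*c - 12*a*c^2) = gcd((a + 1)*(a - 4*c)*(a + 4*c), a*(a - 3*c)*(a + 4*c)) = a + 4*c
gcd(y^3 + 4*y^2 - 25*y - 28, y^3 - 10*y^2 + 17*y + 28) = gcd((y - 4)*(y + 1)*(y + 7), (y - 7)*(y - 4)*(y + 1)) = y^2 - 3*y - 4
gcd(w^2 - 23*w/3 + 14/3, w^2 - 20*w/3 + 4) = w - 2/3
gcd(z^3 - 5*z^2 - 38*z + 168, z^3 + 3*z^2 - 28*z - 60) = z + 6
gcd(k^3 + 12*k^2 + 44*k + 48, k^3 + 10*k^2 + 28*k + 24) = k^2 + 8*k + 12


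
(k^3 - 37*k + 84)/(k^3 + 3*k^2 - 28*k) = (k - 3)/k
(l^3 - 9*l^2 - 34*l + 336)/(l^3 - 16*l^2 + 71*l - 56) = (l + 6)/(l - 1)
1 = 1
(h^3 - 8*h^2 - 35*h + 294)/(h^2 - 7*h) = h - 1 - 42/h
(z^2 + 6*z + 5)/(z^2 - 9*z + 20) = (z^2 + 6*z + 5)/(z^2 - 9*z + 20)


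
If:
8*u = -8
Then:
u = -1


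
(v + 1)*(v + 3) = v^2 + 4*v + 3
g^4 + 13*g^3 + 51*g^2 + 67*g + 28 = (g + 1)^2*(g + 4)*(g + 7)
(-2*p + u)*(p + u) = -2*p^2 - p*u + u^2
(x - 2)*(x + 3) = x^2 + x - 6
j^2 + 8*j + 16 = (j + 4)^2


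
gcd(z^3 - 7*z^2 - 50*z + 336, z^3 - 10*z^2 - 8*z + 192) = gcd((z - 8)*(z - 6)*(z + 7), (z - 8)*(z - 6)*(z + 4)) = z^2 - 14*z + 48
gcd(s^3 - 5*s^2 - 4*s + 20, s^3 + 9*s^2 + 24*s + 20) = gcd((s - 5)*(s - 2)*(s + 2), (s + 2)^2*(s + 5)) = s + 2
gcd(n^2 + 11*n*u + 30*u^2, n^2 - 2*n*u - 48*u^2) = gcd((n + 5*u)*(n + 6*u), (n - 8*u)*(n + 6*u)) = n + 6*u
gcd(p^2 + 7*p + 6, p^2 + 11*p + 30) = p + 6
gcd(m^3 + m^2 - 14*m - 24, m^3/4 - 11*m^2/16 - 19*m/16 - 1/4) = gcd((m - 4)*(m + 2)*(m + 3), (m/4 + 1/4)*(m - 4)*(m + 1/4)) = m - 4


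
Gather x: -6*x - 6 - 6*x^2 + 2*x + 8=-6*x^2 - 4*x + 2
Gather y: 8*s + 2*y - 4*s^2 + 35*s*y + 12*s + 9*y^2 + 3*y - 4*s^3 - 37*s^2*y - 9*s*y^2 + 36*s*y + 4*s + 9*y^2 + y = -4*s^3 - 4*s^2 + 24*s + y^2*(18 - 9*s) + y*(-37*s^2 + 71*s + 6)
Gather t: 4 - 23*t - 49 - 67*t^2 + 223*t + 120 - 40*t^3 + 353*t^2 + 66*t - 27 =-40*t^3 + 286*t^2 + 266*t + 48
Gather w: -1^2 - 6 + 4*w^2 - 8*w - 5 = 4*w^2 - 8*w - 12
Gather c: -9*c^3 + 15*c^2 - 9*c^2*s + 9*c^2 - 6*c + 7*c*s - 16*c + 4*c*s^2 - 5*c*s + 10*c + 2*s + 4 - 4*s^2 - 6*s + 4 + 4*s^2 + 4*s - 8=-9*c^3 + c^2*(24 - 9*s) + c*(4*s^2 + 2*s - 12)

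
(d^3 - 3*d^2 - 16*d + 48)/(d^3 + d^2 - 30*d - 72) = (d^2 - 7*d + 12)/(d^2 - 3*d - 18)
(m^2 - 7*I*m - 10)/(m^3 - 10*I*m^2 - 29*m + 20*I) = (m - 2*I)/(m^2 - 5*I*m - 4)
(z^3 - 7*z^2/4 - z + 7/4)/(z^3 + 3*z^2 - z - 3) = (z - 7/4)/(z + 3)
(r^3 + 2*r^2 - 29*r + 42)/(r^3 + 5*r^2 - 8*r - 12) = (r^2 + 4*r - 21)/(r^2 + 7*r + 6)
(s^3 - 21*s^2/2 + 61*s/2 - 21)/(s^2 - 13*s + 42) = (2*s^2 - 9*s + 7)/(2*(s - 7))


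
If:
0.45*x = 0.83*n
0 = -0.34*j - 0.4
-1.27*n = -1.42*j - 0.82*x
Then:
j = -1.18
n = 6.89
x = 12.71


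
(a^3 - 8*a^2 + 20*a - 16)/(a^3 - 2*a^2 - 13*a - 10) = (-a^3 + 8*a^2 - 20*a + 16)/(-a^3 + 2*a^2 + 13*a + 10)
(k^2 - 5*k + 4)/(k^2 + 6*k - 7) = (k - 4)/(k + 7)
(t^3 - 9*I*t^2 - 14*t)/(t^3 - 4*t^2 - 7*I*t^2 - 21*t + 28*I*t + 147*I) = t*(t - 2*I)/(t^2 - 4*t - 21)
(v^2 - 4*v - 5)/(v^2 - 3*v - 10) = (v + 1)/(v + 2)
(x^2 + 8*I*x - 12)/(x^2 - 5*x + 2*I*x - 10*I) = (x + 6*I)/(x - 5)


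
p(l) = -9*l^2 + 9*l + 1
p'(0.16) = 6.12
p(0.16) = 2.21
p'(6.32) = -104.76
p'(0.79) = -5.22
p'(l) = 9 - 18*l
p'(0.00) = 9.00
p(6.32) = -301.60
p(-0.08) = 0.22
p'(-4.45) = 89.10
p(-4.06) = -183.89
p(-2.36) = -70.37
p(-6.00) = -377.00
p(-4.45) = -217.27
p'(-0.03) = 9.54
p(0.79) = 2.49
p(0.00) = 1.00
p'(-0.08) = 10.44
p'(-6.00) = 117.00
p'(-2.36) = 51.48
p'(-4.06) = 82.08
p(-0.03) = 0.72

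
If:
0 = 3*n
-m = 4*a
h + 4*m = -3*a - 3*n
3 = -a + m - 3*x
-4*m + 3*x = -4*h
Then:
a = 1/21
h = 13/21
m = -4/21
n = 0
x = -68/63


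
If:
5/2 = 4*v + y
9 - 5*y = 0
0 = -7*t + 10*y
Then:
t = 18/7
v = 7/40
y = 9/5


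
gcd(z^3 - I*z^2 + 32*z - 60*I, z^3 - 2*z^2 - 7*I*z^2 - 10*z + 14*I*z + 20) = z^2 - 7*I*z - 10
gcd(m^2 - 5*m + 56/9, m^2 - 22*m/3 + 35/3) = m - 7/3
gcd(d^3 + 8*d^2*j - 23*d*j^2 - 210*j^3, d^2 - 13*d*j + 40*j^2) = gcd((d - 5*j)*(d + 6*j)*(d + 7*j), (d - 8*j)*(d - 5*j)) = d - 5*j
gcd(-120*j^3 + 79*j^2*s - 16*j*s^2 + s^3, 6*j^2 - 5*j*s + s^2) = -3*j + s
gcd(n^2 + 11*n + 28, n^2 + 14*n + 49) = n + 7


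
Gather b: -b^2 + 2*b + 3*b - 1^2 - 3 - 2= -b^2 + 5*b - 6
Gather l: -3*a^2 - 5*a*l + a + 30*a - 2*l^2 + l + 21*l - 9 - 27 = -3*a^2 + 31*a - 2*l^2 + l*(22 - 5*a) - 36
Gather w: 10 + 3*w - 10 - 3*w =0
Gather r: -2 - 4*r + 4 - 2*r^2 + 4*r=2 - 2*r^2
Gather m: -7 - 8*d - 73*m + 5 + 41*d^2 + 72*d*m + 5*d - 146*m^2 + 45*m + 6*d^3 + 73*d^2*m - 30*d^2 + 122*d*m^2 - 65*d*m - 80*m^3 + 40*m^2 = 6*d^3 + 11*d^2 - 3*d - 80*m^3 + m^2*(122*d - 106) + m*(73*d^2 + 7*d - 28) - 2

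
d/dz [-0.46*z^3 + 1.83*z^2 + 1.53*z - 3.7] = -1.38*z^2 + 3.66*z + 1.53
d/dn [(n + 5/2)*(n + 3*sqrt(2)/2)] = 2*n + 3*sqrt(2)/2 + 5/2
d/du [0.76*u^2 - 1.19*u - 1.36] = 1.52*u - 1.19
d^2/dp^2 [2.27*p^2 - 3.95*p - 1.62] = 4.54000000000000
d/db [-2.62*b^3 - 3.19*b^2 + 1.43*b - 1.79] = -7.86*b^2 - 6.38*b + 1.43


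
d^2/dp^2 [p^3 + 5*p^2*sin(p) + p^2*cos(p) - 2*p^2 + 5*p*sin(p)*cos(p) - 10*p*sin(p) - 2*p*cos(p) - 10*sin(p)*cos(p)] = -5*p^2*sin(p) - p^2*cos(p) + 6*p*sin(p) - 10*p*sin(2*p) + 22*p*cos(p) + 6*p + 14*sin(p) + 20*sin(2*p) - 18*cos(p) + 10*cos(2*p) - 4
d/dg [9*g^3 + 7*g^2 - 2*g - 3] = 27*g^2 + 14*g - 2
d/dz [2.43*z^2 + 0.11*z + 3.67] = 4.86*z + 0.11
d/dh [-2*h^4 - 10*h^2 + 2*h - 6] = -8*h^3 - 20*h + 2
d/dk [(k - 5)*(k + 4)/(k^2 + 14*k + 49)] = 3*(5*k + 11)/(k^3 + 21*k^2 + 147*k + 343)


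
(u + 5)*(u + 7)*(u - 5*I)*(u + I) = u^4 + 12*u^3 - 4*I*u^3 + 40*u^2 - 48*I*u^2 + 60*u - 140*I*u + 175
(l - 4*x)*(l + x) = l^2 - 3*l*x - 4*x^2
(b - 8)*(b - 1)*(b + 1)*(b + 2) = b^4 - 6*b^3 - 17*b^2 + 6*b + 16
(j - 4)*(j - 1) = j^2 - 5*j + 4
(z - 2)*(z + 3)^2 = z^3 + 4*z^2 - 3*z - 18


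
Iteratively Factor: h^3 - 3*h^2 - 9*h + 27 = (h - 3)*(h^2 - 9) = (h - 3)*(h + 3)*(h - 3)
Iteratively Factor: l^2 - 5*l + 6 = (l - 2)*(l - 3)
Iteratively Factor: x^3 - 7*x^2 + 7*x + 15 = (x + 1)*(x^2 - 8*x + 15) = (x - 3)*(x + 1)*(x - 5)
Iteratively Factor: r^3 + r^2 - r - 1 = (r + 1)*(r^2 - 1) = (r - 1)*(r + 1)*(r + 1)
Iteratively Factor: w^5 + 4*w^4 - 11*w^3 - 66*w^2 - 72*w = (w + 2)*(w^4 + 2*w^3 - 15*w^2 - 36*w) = (w - 4)*(w + 2)*(w^3 + 6*w^2 + 9*w) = w*(w - 4)*(w + 2)*(w^2 + 6*w + 9) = w*(w - 4)*(w + 2)*(w + 3)*(w + 3)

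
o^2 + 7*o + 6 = (o + 1)*(o + 6)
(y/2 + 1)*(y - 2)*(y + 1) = y^3/2 + y^2/2 - 2*y - 2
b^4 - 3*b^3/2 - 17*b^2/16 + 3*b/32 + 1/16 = (b - 2)*(b - 1/4)*(b + 1/4)*(b + 1/2)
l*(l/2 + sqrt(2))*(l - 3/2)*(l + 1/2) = l^4/2 - l^3/2 + sqrt(2)*l^3 - sqrt(2)*l^2 - 3*l^2/8 - 3*sqrt(2)*l/4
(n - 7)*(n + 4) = n^2 - 3*n - 28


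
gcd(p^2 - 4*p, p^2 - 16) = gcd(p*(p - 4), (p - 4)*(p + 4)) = p - 4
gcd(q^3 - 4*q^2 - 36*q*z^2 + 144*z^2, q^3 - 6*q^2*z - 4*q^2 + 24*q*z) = -q^2 + 6*q*z + 4*q - 24*z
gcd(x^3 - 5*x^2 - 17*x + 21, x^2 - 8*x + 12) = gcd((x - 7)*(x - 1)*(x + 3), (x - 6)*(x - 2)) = 1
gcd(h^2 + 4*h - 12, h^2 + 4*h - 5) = 1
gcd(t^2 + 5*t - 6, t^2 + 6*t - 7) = t - 1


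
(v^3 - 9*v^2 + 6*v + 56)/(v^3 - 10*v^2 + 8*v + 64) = (v - 7)/(v - 8)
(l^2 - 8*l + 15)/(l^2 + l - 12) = (l - 5)/(l + 4)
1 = 1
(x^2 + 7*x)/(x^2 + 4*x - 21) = x/(x - 3)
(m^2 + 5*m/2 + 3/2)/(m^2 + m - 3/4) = 2*(m + 1)/(2*m - 1)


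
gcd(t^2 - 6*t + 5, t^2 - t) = t - 1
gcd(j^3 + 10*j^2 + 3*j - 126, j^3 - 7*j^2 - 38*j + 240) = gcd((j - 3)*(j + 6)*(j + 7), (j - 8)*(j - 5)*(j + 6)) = j + 6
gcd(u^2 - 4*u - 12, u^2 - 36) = u - 6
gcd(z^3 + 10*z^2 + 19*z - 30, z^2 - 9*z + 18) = 1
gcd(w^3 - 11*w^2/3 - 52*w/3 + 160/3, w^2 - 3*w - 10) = w - 5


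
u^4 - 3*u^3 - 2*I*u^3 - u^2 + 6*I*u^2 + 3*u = u*(u - 3)*(u - I)^2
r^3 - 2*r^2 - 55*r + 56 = (r - 8)*(r - 1)*(r + 7)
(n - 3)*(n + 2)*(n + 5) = n^3 + 4*n^2 - 11*n - 30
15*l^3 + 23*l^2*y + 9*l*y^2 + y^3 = (l + y)*(3*l + y)*(5*l + y)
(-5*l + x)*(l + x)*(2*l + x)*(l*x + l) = -10*l^4*x - 10*l^4 - 13*l^3*x^2 - 13*l^3*x - 2*l^2*x^3 - 2*l^2*x^2 + l*x^4 + l*x^3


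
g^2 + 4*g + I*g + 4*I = (g + 4)*(g + I)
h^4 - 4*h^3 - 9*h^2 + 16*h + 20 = (h - 5)*(h - 2)*(h + 1)*(h + 2)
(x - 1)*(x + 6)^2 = x^3 + 11*x^2 + 24*x - 36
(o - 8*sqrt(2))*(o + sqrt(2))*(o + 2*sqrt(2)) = o^3 - 5*sqrt(2)*o^2 - 44*o - 32*sqrt(2)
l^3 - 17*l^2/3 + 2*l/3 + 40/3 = (l - 5)*(l - 2)*(l + 4/3)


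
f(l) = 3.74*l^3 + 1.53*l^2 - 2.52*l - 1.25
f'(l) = 11.22*l^2 + 3.06*l - 2.52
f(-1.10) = -1.60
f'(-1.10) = 7.69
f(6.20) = 933.29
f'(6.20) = 447.75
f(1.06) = 2.25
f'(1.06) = 13.33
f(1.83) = 22.18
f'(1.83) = 40.65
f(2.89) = 94.52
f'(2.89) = 100.03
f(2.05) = 32.23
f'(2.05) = 50.91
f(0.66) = -1.17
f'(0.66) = 4.39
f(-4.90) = -392.17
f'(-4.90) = 251.88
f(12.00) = 6651.55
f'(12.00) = 1649.88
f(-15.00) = -12241.70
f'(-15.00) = 2476.08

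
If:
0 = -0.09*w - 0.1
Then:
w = -1.11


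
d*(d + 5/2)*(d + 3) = d^3 + 11*d^2/2 + 15*d/2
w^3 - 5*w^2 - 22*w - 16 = (w - 8)*(w + 1)*(w + 2)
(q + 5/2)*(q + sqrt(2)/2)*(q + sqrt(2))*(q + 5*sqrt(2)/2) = q^4 + 5*q^3/2 + 4*sqrt(2)*q^3 + 17*q^2/2 + 10*sqrt(2)*q^2 + 5*sqrt(2)*q/2 + 85*q/4 + 25*sqrt(2)/4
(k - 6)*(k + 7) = k^2 + k - 42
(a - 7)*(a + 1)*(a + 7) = a^3 + a^2 - 49*a - 49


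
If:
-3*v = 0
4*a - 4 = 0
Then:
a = 1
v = 0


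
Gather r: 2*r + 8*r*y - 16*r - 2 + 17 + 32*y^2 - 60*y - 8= r*(8*y - 14) + 32*y^2 - 60*y + 7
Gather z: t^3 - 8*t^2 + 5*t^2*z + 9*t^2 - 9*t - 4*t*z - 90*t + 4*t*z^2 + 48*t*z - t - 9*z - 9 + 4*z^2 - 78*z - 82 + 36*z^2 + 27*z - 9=t^3 + t^2 - 100*t + z^2*(4*t + 40) + z*(5*t^2 + 44*t - 60) - 100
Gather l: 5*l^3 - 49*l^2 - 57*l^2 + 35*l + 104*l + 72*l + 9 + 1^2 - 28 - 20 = 5*l^3 - 106*l^2 + 211*l - 38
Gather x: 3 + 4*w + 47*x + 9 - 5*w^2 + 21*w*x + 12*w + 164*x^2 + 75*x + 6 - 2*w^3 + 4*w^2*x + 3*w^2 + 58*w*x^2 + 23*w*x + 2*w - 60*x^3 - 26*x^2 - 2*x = -2*w^3 - 2*w^2 + 18*w - 60*x^3 + x^2*(58*w + 138) + x*(4*w^2 + 44*w + 120) + 18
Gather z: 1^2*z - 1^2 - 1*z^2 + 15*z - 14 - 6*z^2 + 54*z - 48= -7*z^2 + 70*z - 63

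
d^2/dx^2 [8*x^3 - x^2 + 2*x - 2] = 48*x - 2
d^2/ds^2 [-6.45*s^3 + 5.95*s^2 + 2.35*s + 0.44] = 11.9 - 38.7*s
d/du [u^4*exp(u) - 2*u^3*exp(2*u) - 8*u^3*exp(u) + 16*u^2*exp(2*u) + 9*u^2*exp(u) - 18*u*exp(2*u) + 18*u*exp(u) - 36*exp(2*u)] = (u^4 - 4*u^3*exp(u) - 4*u^3 + 26*u^2*exp(u) - 15*u^2 - 4*u*exp(u) + 36*u - 90*exp(u) + 18)*exp(u)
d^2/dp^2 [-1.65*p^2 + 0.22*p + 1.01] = -3.30000000000000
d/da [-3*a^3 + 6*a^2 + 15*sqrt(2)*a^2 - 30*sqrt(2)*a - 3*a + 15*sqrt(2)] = -9*a^2 + 12*a + 30*sqrt(2)*a - 30*sqrt(2) - 3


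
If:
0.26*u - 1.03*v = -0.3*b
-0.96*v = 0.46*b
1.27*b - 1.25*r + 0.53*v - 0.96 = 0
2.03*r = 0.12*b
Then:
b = 1.02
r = 0.06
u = -3.11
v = -0.49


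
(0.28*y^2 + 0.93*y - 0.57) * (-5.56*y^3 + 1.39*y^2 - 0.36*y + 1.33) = -1.5568*y^5 - 4.7816*y^4 + 4.3611*y^3 - 0.7547*y^2 + 1.4421*y - 0.7581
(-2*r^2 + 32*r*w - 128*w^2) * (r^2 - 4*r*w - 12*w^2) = -2*r^4 + 40*r^3*w - 232*r^2*w^2 + 128*r*w^3 + 1536*w^4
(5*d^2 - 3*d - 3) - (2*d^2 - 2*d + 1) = 3*d^2 - d - 4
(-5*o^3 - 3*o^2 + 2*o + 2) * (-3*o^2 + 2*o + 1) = 15*o^5 - o^4 - 17*o^3 - 5*o^2 + 6*o + 2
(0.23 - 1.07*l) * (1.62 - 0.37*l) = 0.3959*l^2 - 1.8185*l + 0.3726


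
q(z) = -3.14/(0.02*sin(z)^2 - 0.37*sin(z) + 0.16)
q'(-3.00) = 25.83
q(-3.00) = -14.77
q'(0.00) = -45.38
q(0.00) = -19.62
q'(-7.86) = 0.03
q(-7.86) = -5.71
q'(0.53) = -1969.33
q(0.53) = 143.14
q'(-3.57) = 10628.26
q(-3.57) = -322.21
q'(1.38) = -5.82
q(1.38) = 17.06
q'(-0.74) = -5.25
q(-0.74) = -7.50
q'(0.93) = -41.43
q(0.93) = 25.37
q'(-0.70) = -5.75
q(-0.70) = -7.72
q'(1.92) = 12.36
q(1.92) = 18.47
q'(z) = -3.14*(-0.04*sin(z)*cos(z) + 0.37*cos(z))/(0.02*sin(z)^2 - 0.37*sin(z) + 0.16)^2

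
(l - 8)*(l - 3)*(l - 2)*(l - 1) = l^4 - 14*l^3 + 59*l^2 - 94*l + 48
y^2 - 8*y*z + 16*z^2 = (y - 4*z)^2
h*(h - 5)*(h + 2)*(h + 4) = h^4 + h^3 - 22*h^2 - 40*h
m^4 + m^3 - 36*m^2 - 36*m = m*(m - 6)*(m + 1)*(m + 6)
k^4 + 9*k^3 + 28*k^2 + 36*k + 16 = (k + 1)*(k + 2)^2*(k + 4)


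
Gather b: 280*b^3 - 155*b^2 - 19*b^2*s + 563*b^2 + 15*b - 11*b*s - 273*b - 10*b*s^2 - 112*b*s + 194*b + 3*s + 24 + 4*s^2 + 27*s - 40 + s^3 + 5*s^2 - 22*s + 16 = 280*b^3 + b^2*(408 - 19*s) + b*(-10*s^2 - 123*s - 64) + s^3 + 9*s^2 + 8*s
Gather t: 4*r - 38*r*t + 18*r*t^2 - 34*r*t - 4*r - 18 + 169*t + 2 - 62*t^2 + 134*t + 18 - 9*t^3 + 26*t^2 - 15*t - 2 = -9*t^3 + t^2*(18*r - 36) + t*(288 - 72*r)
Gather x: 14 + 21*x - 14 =21*x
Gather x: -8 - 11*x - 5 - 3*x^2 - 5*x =-3*x^2 - 16*x - 13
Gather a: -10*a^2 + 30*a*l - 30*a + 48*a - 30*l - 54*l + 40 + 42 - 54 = -10*a^2 + a*(30*l + 18) - 84*l + 28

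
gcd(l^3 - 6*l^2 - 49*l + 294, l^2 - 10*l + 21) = l - 7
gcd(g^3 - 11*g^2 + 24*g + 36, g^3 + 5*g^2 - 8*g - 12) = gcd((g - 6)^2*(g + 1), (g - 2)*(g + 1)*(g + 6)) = g + 1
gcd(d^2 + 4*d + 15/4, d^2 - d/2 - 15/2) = d + 5/2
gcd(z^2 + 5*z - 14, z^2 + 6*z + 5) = 1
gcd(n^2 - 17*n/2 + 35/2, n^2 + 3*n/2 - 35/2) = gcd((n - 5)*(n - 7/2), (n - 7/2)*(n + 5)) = n - 7/2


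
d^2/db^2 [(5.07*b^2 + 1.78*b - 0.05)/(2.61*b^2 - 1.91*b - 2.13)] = (74.79999*b^3 + 167.070276*b^2 + 60.868854*b + 30.600278)/(17.779581*b^6 - 39.033333*b^5 - 14.964696*b^4 + 56.741707*b^3 + 12.212568*b^2 - 25.996437*b - 9.663597)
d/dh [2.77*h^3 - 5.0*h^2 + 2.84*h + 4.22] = 8.31*h^2 - 10.0*h + 2.84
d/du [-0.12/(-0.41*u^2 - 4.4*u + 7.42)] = (-0.0984*u - 0.528)/(0.41*u^2 + 4.4*u - 7.42)^2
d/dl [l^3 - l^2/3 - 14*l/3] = 3*l^2 - 2*l/3 - 14/3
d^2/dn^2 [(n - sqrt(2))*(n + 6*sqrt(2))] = 2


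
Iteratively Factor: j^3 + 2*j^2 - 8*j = (j + 4)*(j^2 - 2*j) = (j - 2)*(j + 4)*(j)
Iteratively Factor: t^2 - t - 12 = (t + 3)*(t - 4)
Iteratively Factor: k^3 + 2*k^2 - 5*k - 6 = (k - 2)*(k^2 + 4*k + 3) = (k - 2)*(k + 1)*(k + 3)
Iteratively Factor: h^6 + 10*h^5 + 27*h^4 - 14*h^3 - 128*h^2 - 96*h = (h - 2)*(h^5 + 12*h^4 + 51*h^3 + 88*h^2 + 48*h) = (h - 2)*(h + 4)*(h^4 + 8*h^3 + 19*h^2 + 12*h) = (h - 2)*(h + 3)*(h + 4)*(h^3 + 5*h^2 + 4*h) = (h - 2)*(h + 1)*(h + 3)*(h + 4)*(h^2 + 4*h) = (h - 2)*(h + 1)*(h + 3)*(h + 4)^2*(h)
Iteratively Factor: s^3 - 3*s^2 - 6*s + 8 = (s - 4)*(s^2 + s - 2) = (s - 4)*(s + 2)*(s - 1)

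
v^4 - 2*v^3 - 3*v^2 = v^2*(v - 3)*(v + 1)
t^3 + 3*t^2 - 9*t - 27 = (t - 3)*(t + 3)^2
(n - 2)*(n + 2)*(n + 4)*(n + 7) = n^4 + 11*n^3 + 24*n^2 - 44*n - 112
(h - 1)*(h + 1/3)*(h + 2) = h^3 + 4*h^2/3 - 5*h/3 - 2/3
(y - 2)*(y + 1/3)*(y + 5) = y^3 + 10*y^2/3 - 9*y - 10/3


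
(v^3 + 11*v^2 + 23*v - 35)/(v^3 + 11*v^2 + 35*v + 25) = (v^2 + 6*v - 7)/(v^2 + 6*v + 5)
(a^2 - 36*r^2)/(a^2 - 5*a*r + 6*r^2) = (a^2 - 36*r^2)/(a^2 - 5*a*r + 6*r^2)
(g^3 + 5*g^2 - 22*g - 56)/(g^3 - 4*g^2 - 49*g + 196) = (g + 2)/(g - 7)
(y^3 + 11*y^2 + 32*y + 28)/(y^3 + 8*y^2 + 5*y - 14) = (y + 2)/(y - 1)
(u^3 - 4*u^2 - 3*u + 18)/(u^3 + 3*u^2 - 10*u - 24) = (u - 3)/(u + 4)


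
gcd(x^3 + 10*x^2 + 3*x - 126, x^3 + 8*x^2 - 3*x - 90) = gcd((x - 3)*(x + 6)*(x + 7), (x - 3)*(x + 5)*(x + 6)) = x^2 + 3*x - 18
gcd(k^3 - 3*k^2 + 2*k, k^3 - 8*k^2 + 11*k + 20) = 1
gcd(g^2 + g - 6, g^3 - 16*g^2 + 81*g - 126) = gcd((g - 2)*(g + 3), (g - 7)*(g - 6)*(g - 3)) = 1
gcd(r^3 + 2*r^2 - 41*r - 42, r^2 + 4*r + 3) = r + 1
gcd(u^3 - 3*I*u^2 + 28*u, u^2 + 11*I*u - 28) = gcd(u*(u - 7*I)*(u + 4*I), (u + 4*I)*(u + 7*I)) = u + 4*I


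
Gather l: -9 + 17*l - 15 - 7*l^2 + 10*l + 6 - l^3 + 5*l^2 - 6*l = -l^3 - 2*l^2 + 21*l - 18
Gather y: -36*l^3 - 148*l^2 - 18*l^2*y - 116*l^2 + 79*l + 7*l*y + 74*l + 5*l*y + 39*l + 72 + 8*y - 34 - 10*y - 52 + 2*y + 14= -36*l^3 - 264*l^2 + 192*l + y*(-18*l^2 + 12*l)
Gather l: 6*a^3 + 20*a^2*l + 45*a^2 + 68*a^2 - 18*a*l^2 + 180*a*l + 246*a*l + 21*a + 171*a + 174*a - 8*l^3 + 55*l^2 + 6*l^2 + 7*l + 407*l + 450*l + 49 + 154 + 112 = 6*a^3 + 113*a^2 + 366*a - 8*l^3 + l^2*(61 - 18*a) + l*(20*a^2 + 426*a + 864) + 315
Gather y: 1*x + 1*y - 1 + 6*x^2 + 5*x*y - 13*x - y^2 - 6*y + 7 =6*x^2 - 12*x - y^2 + y*(5*x - 5) + 6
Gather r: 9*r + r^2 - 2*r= r^2 + 7*r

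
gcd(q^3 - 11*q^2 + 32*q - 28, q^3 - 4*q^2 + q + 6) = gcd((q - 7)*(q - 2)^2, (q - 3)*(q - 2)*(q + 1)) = q - 2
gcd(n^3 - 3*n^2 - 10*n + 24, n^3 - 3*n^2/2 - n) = n - 2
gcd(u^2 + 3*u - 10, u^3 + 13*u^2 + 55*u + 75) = u + 5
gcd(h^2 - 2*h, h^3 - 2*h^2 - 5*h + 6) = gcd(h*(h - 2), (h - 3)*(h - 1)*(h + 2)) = 1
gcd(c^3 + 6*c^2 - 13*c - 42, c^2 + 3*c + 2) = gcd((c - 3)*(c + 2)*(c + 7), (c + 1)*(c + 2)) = c + 2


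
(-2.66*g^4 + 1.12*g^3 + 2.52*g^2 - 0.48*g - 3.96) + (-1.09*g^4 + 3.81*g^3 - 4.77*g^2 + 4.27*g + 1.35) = -3.75*g^4 + 4.93*g^3 - 2.25*g^2 + 3.79*g - 2.61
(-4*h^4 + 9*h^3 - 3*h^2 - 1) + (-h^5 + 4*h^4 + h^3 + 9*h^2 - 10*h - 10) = -h^5 + 10*h^3 + 6*h^2 - 10*h - 11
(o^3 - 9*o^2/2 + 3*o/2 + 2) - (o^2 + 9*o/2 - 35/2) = o^3 - 11*o^2/2 - 3*o + 39/2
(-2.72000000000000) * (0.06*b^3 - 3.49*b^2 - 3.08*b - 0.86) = -0.1632*b^3 + 9.4928*b^2 + 8.3776*b + 2.3392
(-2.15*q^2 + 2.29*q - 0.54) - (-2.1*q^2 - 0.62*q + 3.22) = -0.0499999999999998*q^2 + 2.91*q - 3.76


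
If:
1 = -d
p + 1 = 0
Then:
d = -1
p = -1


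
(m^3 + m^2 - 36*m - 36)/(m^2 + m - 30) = (m^2 - 5*m - 6)/(m - 5)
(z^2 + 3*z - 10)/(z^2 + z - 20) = (z - 2)/(z - 4)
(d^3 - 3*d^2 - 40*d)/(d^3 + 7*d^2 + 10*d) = (d - 8)/(d + 2)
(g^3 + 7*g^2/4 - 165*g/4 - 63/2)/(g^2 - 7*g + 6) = (4*g^2 + 31*g + 21)/(4*(g - 1))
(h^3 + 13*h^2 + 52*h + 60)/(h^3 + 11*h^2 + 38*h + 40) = (h + 6)/(h + 4)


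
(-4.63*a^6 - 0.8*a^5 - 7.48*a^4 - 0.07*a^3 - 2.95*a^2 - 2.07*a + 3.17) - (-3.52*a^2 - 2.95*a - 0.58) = -4.63*a^6 - 0.8*a^5 - 7.48*a^4 - 0.07*a^3 + 0.57*a^2 + 0.88*a + 3.75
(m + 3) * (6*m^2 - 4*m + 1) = 6*m^3 + 14*m^2 - 11*m + 3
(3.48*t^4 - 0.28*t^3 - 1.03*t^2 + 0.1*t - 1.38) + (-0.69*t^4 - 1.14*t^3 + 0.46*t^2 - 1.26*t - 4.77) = 2.79*t^4 - 1.42*t^3 - 0.57*t^2 - 1.16*t - 6.15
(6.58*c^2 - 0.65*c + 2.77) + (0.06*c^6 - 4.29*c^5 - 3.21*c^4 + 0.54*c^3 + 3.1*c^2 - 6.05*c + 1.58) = 0.06*c^6 - 4.29*c^5 - 3.21*c^4 + 0.54*c^3 + 9.68*c^2 - 6.7*c + 4.35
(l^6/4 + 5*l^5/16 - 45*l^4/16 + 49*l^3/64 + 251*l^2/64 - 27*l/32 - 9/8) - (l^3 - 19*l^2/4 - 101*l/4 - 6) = l^6/4 + 5*l^5/16 - 45*l^4/16 - 15*l^3/64 + 555*l^2/64 + 781*l/32 + 39/8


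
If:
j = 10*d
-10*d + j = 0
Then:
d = j/10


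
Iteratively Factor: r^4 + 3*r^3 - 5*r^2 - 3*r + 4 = (r + 4)*(r^3 - r^2 - r + 1) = (r - 1)*(r + 4)*(r^2 - 1) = (r - 1)^2*(r + 4)*(r + 1)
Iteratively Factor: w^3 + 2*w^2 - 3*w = (w)*(w^2 + 2*w - 3) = w*(w + 3)*(w - 1)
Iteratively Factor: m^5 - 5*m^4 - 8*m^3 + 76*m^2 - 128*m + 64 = (m + 4)*(m^4 - 9*m^3 + 28*m^2 - 36*m + 16) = (m - 2)*(m + 4)*(m^3 - 7*m^2 + 14*m - 8) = (m - 2)*(m - 1)*(m + 4)*(m^2 - 6*m + 8) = (m - 2)^2*(m - 1)*(m + 4)*(m - 4)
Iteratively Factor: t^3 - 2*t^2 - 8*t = (t + 2)*(t^2 - 4*t) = t*(t + 2)*(t - 4)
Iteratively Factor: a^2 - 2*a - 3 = (a - 3)*(a + 1)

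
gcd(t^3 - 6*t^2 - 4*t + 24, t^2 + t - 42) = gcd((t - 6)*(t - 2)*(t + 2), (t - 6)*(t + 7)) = t - 6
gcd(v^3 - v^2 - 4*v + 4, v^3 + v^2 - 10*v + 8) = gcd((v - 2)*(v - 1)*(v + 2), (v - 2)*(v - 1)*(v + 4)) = v^2 - 3*v + 2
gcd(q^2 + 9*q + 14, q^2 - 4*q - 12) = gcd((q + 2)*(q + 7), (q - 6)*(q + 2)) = q + 2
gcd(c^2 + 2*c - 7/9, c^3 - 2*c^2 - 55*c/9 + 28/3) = c + 7/3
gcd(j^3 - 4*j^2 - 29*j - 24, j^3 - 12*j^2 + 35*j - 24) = j - 8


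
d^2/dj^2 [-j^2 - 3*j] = -2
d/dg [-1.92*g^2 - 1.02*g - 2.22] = -3.84*g - 1.02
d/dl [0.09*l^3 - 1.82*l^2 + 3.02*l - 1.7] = 0.27*l^2 - 3.64*l + 3.02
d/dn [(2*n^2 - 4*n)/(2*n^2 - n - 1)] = 2*(3*n^2 - 2*n + 2)/(4*n^4 - 4*n^3 - 3*n^2 + 2*n + 1)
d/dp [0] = 0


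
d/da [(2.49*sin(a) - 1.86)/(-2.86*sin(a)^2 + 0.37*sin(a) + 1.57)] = (7.1214*sin(a)^2 - 10.6392*sin(a) + 4.5975)*cos(a)/(8.1796*sin(a)^4 - 2.1164*sin(a)^3 - 8.8435*sin(a)^2 + 1.1618*sin(a) + 2.4649)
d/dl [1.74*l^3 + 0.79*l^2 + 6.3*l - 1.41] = 5.22*l^2 + 1.58*l + 6.3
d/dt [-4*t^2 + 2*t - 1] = 2 - 8*t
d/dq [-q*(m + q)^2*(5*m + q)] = -5*m^3 - 22*m^2*q - 21*m*q^2 - 4*q^3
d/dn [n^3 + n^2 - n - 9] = 3*n^2 + 2*n - 1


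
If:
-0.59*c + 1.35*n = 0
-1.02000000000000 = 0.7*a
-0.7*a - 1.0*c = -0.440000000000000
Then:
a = -1.46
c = 1.46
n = 0.64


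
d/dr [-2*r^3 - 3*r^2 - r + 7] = -6*r^2 - 6*r - 1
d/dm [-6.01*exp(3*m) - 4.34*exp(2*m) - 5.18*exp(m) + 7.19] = (-18.03*exp(2*m) - 8.68*exp(m) - 5.18)*exp(m)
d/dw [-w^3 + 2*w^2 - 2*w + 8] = -3*w^2 + 4*w - 2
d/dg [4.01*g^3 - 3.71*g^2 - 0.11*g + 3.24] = 12.03*g^2 - 7.42*g - 0.11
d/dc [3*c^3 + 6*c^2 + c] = 9*c^2 + 12*c + 1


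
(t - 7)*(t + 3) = t^2 - 4*t - 21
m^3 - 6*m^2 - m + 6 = (m - 6)*(m - 1)*(m + 1)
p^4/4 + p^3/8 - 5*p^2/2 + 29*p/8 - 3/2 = (p/4 + 1)*(p - 3/2)*(p - 1)^2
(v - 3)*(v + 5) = v^2 + 2*v - 15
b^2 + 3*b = b*(b + 3)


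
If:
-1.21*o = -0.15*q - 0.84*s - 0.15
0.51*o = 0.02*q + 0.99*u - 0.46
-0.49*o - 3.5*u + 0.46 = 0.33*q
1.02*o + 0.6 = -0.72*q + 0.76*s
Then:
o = -0.41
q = -0.90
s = -0.61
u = 0.27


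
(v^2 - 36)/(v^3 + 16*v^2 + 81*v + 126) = (v - 6)/(v^2 + 10*v + 21)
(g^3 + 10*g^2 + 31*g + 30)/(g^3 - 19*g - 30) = (g + 5)/(g - 5)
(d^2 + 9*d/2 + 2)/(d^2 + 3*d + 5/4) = 2*(d + 4)/(2*d + 5)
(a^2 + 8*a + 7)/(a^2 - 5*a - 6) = (a + 7)/(a - 6)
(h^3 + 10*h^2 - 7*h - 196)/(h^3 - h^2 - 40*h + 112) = (h + 7)/(h - 4)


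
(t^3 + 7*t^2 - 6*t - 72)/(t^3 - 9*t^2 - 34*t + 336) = (t^2 + t - 12)/(t^2 - 15*t + 56)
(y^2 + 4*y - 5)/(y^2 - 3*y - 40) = (y - 1)/(y - 8)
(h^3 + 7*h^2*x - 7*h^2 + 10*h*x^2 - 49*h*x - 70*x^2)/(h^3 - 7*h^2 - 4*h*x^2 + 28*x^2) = (-h - 5*x)/(-h + 2*x)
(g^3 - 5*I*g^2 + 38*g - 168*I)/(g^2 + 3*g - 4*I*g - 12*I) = (g^2 - I*g + 42)/(g + 3)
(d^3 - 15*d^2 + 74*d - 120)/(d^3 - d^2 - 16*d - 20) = (d^2 - 10*d + 24)/(d^2 + 4*d + 4)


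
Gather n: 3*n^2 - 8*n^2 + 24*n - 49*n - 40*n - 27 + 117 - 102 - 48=-5*n^2 - 65*n - 60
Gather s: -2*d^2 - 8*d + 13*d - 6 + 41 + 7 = -2*d^2 + 5*d + 42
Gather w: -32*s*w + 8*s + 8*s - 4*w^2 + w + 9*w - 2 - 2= 16*s - 4*w^2 + w*(10 - 32*s) - 4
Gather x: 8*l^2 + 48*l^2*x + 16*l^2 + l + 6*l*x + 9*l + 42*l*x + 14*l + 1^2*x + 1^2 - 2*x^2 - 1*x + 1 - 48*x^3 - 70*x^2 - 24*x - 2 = 24*l^2 + 24*l - 48*x^3 - 72*x^2 + x*(48*l^2 + 48*l - 24)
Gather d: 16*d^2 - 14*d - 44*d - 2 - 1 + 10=16*d^2 - 58*d + 7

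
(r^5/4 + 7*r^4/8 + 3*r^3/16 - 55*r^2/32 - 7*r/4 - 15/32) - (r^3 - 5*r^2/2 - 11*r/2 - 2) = r^5/4 + 7*r^4/8 - 13*r^3/16 + 25*r^2/32 + 15*r/4 + 49/32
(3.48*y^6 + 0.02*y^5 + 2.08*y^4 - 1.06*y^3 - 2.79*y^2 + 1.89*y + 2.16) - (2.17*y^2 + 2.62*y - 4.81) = 3.48*y^6 + 0.02*y^5 + 2.08*y^4 - 1.06*y^3 - 4.96*y^2 - 0.73*y + 6.97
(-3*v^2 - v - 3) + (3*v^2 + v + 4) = 1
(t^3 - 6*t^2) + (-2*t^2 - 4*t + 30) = t^3 - 8*t^2 - 4*t + 30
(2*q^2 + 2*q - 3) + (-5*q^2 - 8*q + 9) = -3*q^2 - 6*q + 6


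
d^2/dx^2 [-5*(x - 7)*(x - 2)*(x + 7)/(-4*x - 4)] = 5*(x^3 + 3*x^2 + 3*x + 145)/(2*(x^3 + 3*x^2 + 3*x + 1))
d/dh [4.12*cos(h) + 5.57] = -4.12*sin(h)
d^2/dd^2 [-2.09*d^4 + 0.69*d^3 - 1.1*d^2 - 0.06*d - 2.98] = -25.08*d^2 + 4.14*d - 2.2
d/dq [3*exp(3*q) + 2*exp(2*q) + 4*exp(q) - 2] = (9*exp(2*q) + 4*exp(q) + 4)*exp(q)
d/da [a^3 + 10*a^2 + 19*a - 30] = 3*a^2 + 20*a + 19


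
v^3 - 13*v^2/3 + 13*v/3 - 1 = (v - 3)*(v - 1)*(v - 1/3)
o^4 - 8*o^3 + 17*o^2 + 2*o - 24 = (o - 4)*(o - 3)*(o - 2)*(o + 1)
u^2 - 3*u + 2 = (u - 2)*(u - 1)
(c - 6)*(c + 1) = c^2 - 5*c - 6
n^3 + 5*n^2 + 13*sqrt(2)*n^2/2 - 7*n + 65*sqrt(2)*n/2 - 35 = (n + 5)*(n - sqrt(2)/2)*(n + 7*sqrt(2))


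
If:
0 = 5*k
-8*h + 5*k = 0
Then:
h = 0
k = 0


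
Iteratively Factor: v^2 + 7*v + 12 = (v + 3)*(v + 4)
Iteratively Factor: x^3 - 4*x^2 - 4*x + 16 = (x - 4)*(x^2 - 4) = (x - 4)*(x - 2)*(x + 2)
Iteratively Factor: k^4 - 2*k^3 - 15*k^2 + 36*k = (k)*(k^3 - 2*k^2 - 15*k + 36) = k*(k - 3)*(k^2 + k - 12) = k*(k - 3)*(k + 4)*(k - 3)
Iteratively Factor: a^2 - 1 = (a + 1)*(a - 1)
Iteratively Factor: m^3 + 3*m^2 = (m + 3)*(m^2) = m*(m + 3)*(m)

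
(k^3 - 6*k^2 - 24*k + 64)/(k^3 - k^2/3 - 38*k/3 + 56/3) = 3*(k - 8)/(3*k - 7)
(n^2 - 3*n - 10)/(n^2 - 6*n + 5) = (n + 2)/(n - 1)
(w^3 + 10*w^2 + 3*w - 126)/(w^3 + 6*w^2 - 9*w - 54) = (w + 7)/(w + 3)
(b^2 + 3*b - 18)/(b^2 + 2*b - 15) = (b + 6)/(b + 5)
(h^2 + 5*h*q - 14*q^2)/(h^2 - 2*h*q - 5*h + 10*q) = (h + 7*q)/(h - 5)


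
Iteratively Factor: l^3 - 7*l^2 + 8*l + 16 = (l + 1)*(l^2 - 8*l + 16) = (l - 4)*(l + 1)*(l - 4)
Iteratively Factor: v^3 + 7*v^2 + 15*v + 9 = (v + 3)*(v^2 + 4*v + 3) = (v + 3)^2*(v + 1)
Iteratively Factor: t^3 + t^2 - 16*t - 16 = (t - 4)*(t^2 + 5*t + 4) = (t - 4)*(t + 4)*(t + 1)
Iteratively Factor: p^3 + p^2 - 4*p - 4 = (p - 2)*(p^2 + 3*p + 2) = (p - 2)*(p + 2)*(p + 1)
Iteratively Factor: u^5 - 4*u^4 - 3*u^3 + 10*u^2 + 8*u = (u - 4)*(u^4 - 3*u^2 - 2*u) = (u - 4)*(u + 1)*(u^3 - u^2 - 2*u) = u*(u - 4)*(u + 1)*(u^2 - u - 2) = u*(u - 4)*(u - 2)*(u + 1)*(u + 1)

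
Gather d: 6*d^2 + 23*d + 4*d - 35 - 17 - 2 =6*d^2 + 27*d - 54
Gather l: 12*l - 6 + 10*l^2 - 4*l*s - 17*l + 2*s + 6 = 10*l^2 + l*(-4*s - 5) + 2*s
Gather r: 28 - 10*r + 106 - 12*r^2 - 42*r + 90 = -12*r^2 - 52*r + 224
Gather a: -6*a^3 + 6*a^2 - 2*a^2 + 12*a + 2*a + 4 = -6*a^3 + 4*a^2 + 14*a + 4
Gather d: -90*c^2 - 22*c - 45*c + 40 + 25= -90*c^2 - 67*c + 65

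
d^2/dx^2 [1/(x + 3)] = 2/(x + 3)^3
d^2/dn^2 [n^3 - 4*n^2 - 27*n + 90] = 6*n - 8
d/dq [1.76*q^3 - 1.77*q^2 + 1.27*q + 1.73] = 5.28*q^2 - 3.54*q + 1.27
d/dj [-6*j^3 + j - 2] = 1 - 18*j^2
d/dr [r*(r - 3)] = 2*r - 3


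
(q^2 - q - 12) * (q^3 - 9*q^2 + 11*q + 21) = q^5 - 10*q^4 + 8*q^3 + 118*q^2 - 153*q - 252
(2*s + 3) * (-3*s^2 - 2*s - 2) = -6*s^3 - 13*s^2 - 10*s - 6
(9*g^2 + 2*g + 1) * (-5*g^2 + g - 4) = -45*g^4 - g^3 - 39*g^2 - 7*g - 4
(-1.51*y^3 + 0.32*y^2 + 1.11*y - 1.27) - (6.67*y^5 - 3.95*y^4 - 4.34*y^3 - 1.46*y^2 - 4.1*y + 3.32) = -6.67*y^5 + 3.95*y^4 + 2.83*y^3 + 1.78*y^2 + 5.21*y - 4.59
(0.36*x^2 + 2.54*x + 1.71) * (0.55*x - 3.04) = 0.198*x^3 + 0.3026*x^2 - 6.7811*x - 5.1984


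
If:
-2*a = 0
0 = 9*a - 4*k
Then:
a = 0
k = 0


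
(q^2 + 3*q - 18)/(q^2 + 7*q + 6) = (q - 3)/(q + 1)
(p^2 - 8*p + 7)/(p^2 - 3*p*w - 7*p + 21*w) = (p - 1)/(p - 3*w)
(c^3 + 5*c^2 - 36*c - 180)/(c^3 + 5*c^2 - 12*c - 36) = (c^2 - c - 30)/(c^2 - c - 6)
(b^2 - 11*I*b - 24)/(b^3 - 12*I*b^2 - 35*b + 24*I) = 1/(b - I)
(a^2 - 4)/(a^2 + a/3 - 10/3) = 3*(a - 2)/(3*a - 5)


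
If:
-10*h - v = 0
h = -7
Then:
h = -7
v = 70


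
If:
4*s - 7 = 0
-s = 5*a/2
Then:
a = -7/10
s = 7/4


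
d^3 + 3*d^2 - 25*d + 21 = (d - 3)*(d - 1)*(d + 7)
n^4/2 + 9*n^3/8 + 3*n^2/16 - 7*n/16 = n*(n/2 + 1/2)*(n - 1/2)*(n + 7/4)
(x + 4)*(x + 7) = x^2 + 11*x + 28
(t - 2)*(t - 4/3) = t^2 - 10*t/3 + 8/3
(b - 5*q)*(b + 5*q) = b^2 - 25*q^2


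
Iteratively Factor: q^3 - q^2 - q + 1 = (q - 1)*(q^2 - 1) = (q - 1)*(q + 1)*(q - 1)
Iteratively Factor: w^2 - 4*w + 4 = (w - 2)*(w - 2)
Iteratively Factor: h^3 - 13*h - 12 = (h + 3)*(h^2 - 3*h - 4) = (h - 4)*(h + 3)*(h + 1)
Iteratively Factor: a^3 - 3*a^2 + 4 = (a + 1)*(a^2 - 4*a + 4) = (a - 2)*(a + 1)*(a - 2)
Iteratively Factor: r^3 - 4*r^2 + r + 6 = (r - 3)*(r^2 - r - 2) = (r - 3)*(r + 1)*(r - 2)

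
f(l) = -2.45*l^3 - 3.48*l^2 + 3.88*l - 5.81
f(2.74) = -71.70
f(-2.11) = -6.47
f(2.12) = -36.57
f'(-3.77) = -74.35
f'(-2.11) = -14.16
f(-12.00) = 3680.11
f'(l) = -7.35*l^2 - 6.96*l + 3.88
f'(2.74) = -70.37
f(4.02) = -205.61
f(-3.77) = 61.38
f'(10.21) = -833.38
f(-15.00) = 7421.74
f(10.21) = -2936.58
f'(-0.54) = 5.50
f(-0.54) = -8.53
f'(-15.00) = -1545.47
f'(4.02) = -142.88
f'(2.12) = -43.91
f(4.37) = -259.77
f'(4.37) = -166.90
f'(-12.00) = -971.00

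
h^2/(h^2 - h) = h/(h - 1)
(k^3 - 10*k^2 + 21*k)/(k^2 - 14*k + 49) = k*(k - 3)/(k - 7)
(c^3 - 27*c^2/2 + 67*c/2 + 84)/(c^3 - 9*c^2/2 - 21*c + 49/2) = (2*c^2 - 13*c - 24)/(2*c^2 + 5*c - 7)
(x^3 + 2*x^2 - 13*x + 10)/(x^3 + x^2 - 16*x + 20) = (x - 1)/(x - 2)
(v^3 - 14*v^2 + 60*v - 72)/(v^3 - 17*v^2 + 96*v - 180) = (v - 2)/(v - 5)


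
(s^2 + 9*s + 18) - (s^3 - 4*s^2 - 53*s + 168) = -s^3 + 5*s^2 + 62*s - 150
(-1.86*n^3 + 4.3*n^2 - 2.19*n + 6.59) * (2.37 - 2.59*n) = 4.8174*n^4 - 15.5452*n^3 + 15.8631*n^2 - 22.2584*n + 15.6183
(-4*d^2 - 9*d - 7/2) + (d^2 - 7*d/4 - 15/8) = -3*d^2 - 43*d/4 - 43/8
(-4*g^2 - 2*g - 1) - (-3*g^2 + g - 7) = -g^2 - 3*g + 6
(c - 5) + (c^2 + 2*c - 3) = c^2 + 3*c - 8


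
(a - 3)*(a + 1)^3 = a^4 - 6*a^2 - 8*a - 3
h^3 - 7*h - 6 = (h - 3)*(h + 1)*(h + 2)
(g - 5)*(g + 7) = g^2 + 2*g - 35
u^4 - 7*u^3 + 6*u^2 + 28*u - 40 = (u - 5)*(u - 2)^2*(u + 2)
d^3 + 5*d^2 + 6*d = d*(d + 2)*(d + 3)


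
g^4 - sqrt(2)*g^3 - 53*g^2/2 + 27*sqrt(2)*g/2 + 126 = (g - 7*sqrt(2)/2)*(g - 2*sqrt(2))*(g + 3*sqrt(2)/2)*(g + 3*sqrt(2))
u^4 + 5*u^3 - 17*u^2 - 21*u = u*(u - 3)*(u + 1)*(u + 7)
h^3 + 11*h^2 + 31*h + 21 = (h + 1)*(h + 3)*(h + 7)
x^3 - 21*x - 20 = (x - 5)*(x + 1)*(x + 4)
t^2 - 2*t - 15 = (t - 5)*(t + 3)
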